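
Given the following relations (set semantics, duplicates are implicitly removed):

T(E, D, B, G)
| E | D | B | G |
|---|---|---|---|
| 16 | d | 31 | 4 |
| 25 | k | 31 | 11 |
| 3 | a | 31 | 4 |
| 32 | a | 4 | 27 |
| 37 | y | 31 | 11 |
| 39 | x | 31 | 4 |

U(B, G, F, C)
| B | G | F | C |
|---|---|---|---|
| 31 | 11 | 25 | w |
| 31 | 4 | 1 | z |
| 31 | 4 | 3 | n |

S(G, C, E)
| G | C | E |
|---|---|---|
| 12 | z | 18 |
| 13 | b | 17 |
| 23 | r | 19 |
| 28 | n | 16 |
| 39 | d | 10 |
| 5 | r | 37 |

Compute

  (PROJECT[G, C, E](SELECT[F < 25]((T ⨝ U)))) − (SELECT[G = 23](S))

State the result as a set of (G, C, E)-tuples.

{(4, n, 16), (4, n, 3), (4, n, 39), (4, z, 16), (4, z, 3), (4, z, 39)}

Natural join on B, G: {(16, d, 31, 4, 1, z), (16, d, 31, 4, 3, n), (25, k, 31, 11, 25, w), (3, a, 31, 4, 1, z), (3, a, 31, 4, 3, n), (37, y, 31, 11, 25, w), (39, x, 31, 4, 1, z), (39, x, 31, 4, 3, n)}
Filtering on F < 25 leaves {(16, d, 31, 4, 1, z), (16, d, 31, 4, 3, n), (3, a, 31, 4, 1, z), (3, a, 31, 4, 3, n), (39, x, 31, 4, 1, z), (39, x, 31, 4, 3, n)}.
π_{G, C, E} gives {(4, n, 16), (4, n, 3), (4, n, 39), (4, z, 16), (4, z, 3), (4, z, 39)}.
Filtering on G = 23 leaves {(23, r, 19)}.
Difference: {(4, n, 16), (4, n, 3), (4, n, 39), (4, z, 16), (4, z, 3), (4, z, 39)} with {(23, r, 19)} → {(4, n, 16), (4, n, 3), (4, n, 39), (4, z, 16), (4, z, 3), (4, z, 39)}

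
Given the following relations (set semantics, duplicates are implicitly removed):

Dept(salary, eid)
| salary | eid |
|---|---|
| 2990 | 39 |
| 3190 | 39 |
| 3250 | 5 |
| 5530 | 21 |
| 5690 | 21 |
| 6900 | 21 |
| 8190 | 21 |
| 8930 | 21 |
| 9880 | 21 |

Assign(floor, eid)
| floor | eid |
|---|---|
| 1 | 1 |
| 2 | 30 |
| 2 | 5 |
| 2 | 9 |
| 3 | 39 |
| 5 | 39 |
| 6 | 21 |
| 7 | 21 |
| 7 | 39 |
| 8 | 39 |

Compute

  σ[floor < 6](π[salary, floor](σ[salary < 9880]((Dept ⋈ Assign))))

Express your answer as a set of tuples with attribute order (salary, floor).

{(2990, 3), (2990, 5), (3190, 3), (3190, 5), (3250, 2)}

Joining Dept and Assign on eid yields {(2990, 39, 3), (2990, 39, 5), (2990, 39, 7), (2990, 39, 8), (3190, 39, 3), (3190, 39, 5), (3190, 39, 7), (3190, 39, 8), (3250, 5, 2), (5530, 21, 6), (5530, 21, 7), (5690, 21, 6), (5690, 21, 7), (6900, 21, 6), (6900, 21, 7), (8190, 21, 6), (8190, 21, 7), (8930, 21, 6), (8930, 21, 7), (9880, 21, 6), (9880, 21, 7)}.
σ[salary < 9880]: keep tuples satisfying salary < 9880 → {(2990, 39, 3), (2990, 39, 5), (2990, 39, 7), (2990, 39, 8), (3190, 39, 3), (3190, 39, 5), (3190, 39, 7), (3190, 39, 8), (3250, 5, 2), (5530, 21, 6), (5530, 21, 7), (5690, 21, 6), (5690, 21, 7), (6900, 21, 6), (6900, 21, 7), (8190, 21, 6), (8190, 21, 7), (8930, 21, 6), (8930, 21, 7)}
π_{salary, floor} gives {(2990, 3), (2990, 5), (2990, 7), (2990, 8), (3190, 3), (3190, 5), (3190, 7), (3190, 8), (3250, 2), (5530, 6), (5530, 7), (5690, 6), (5690, 7), (6900, 6), (6900, 7), (8190, 6), (8190, 7), (8930, 6), (8930, 7)}.
σ[floor < 6]: keep tuples satisfying floor < 6 → {(2990, 3), (2990, 5), (3190, 3), (3190, 5), (3250, 2)}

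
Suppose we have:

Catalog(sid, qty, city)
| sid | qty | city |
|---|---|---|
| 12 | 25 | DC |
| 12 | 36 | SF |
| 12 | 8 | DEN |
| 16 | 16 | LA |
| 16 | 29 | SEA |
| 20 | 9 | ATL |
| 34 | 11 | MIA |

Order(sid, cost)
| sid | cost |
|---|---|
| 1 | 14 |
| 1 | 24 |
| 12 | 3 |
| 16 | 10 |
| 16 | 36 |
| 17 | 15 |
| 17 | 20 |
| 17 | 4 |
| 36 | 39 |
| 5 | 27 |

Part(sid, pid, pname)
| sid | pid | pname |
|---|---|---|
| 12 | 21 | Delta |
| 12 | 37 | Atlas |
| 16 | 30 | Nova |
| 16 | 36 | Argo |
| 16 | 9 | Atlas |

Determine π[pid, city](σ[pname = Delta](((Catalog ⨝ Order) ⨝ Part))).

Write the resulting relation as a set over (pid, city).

{(21, DC), (21, DEN), (21, SF)}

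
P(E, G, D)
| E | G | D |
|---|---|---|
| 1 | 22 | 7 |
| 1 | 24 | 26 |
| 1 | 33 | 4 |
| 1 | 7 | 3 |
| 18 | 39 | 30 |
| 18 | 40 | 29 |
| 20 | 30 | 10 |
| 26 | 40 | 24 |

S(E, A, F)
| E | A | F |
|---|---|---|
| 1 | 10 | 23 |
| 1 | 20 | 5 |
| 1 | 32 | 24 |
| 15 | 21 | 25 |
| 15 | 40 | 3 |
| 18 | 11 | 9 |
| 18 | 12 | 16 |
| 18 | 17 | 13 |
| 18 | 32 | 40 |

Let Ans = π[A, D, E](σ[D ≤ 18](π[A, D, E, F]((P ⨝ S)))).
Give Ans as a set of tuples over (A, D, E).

Joining P and S on E yields {(1, 22, 7, 10, 23), (1, 22, 7, 20, 5), (1, 22, 7, 32, 24), (1, 24, 26, 10, 23), (1, 24, 26, 20, 5), (1, 24, 26, 32, 24), (1, 33, 4, 10, 23), (1, 33, 4, 20, 5), (1, 33, 4, 32, 24), (1, 7, 3, 10, 23), (1, 7, 3, 20, 5), (1, 7, 3, 32, 24), (18, 39, 30, 11, 9), (18, 39, 30, 12, 16), (18, 39, 30, 17, 13), (18, 39, 30, 32, 40), (18, 40, 29, 11, 9), (18, 40, 29, 12, 16), (18, 40, 29, 17, 13), (18, 40, 29, 32, 40)}.
Projecting to A, D, E, F: {(10, 26, 1, 23), (10, 3, 1, 23), (10, 4, 1, 23), (10, 7, 1, 23), (11, 29, 18, 9), (11, 30, 18, 9), (12, 29, 18, 16), (12, 30, 18, 16), (17, 29, 18, 13), (17, 30, 18, 13), (20, 26, 1, 5), (20, 3, 1, 5), (20, 4, 1, 5), (20, 7, 1, 5), (32, 26, 1, 24), (32, 29, 18, 40), (32, 3, 1, 24), (32, 30, 18, 40), (32, 4, 1, 24), (32, 7, 1, 24)}
Filtering on D ≤ 18 leaves {(10, 3, 1, 23), (10, 4, 1, 23), (10, 7, 1, 23), (20, 3, 1, 5), (20, 4, 1, 5), (20, 7, 1, 5), (32, 3, 1, 24), (32, 4, 1, 24), (32, 7, 1, 24)}.
Projecting to A, D, E: {(10, 3, 1), (10, 4, 1), (10, 7, 1), (20, 3, 1), (20, 4, 1), (20, 7, 1), (32, 3, 1), (32, 4, 1), (32, 7, 1)}

{(10, 3, 1), (10, 4, 1), (10, 7, 1), (20, 3, 1), (20, 4, 1), (20, 7, 1), (32, 3, 1), (32, 4, 1), (32, 7, 1)}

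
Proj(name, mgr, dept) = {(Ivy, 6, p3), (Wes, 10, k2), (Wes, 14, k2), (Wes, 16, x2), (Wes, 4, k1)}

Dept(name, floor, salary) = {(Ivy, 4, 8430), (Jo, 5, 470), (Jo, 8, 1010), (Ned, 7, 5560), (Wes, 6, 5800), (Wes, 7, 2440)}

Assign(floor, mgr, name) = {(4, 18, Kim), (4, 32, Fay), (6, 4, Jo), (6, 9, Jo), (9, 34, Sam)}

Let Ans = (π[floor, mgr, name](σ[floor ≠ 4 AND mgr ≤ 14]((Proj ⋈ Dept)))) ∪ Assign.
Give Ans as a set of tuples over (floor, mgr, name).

{(4, 18, Kim), (4, 32, Fay), (6, 10, Wes), (6, 14, Wes), (6, 4, Jo), (6, 4, Wes), (6, 9, Jo), (7, 10, Wes), (7, 14, Wes), (7, 4, Wes), (9, 34, Sam)}

Proj ⋈ Dept (natural join on name): {(Ivy, 6, p3, 4, 8430), (Wes, 10, k2, 6, 5800), (Wes, 10, k2, 7, 2440), (Wes, 14, k2, 6, 5800), (Wes, 14, k2, 7, 2440), (Wes, 16, x2, 6, 5800), (Wes, 16, x2, 7, 2440), (Wes, 4, k1, 6, 5800), (Wes, 4, k1, 7, 2440)}
Apply σ_{floor ≠ 4 AND mgr ≤ 14}; surviving tuples: {(Wes, 10, k2, 6, 5800), (Wes, 10, k2, 7, 2440), (Wes, 14, k2, 6, 5800), (Wes, 14, k2, 7, 2440), (Wes, 4, k1, 6, 5800), (Wes, 4, k1, 7, 2440)}
π[floor, mgr, name]: project onto (floor, mgr, name) → {(6, 10, Wes), (6, 14, Wes), (6, 4, Wes), (7, 10, Wes), (7, 14, Wes), (7, 4, Wes)}
Set union of the two operands is {(4, 18, Kim), (4, 32, Fay), (6, 10, Wes), (6, 14, Wes), (6, 4, Jo), (6, 4, Wes), (6, 9, Jo), (7, 10, Wes), (7, 14, Wes), (7, 4, Wes), (9, 34, Sam)}.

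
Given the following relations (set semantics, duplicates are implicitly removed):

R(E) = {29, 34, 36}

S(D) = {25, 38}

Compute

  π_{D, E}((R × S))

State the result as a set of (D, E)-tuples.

R × S: Cartesian product, 3·2 = 6 tuples over (E, D).
π[D, E]: project onto (D, E) → {(25, 29), (25, 34), (25, 36), (38, 29), (38, 34), (38, 36)}

{(25, 29), (25, 34), (25, 36), (38, 29), (38, 34), (38, 36)}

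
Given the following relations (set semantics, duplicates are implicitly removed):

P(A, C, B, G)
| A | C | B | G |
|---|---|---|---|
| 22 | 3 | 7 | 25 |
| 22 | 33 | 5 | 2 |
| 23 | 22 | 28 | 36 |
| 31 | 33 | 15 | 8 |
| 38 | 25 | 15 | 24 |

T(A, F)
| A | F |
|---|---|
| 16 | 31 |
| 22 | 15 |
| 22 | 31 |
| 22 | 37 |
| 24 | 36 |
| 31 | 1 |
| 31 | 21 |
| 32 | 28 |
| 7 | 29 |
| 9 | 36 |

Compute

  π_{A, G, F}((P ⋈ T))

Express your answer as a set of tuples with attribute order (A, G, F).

{(22, 2, 15), (22, 2, 31), (22, 2, 37), (22, 25, 15), (22, 25, 31), (22, 25, 37), (31, 8, 1), (31, 8, 21)}

Natural join on A: {(22, 3, 7, 25, 15), (22, 3, 7, 25, 31), (22, 3, 7, 25, 37), (22, 33, 5, 2, 15), (22, 33, 5, 2, 31), (22, 33, 5, 2, 37), (31, 33, 15, 8, 1), (31, 33, 15, 8, 21)}
Projecting to A, G, F: {(22, 2, 15), (22, 2, 31), (22, 2, 37), (22, 25, 15), (22, 25, 31), (22, 25, 37), (31, 8, 1), (31, 8, 21)}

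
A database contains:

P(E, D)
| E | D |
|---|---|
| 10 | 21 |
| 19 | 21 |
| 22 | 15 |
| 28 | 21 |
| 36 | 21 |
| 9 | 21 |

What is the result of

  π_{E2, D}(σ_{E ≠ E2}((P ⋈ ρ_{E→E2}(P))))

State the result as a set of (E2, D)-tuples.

ρ[E→E2]: schema becomes (E2, D); tuples unchanged.
P ⋈ ρ_{E→E2}(P) (natural join on D): {(10, 21, 10), (10, 21, 19), (10, 21, 28), (10, 21, 36), (10, 21, 9), (19, 21, 10), (19, 21, 19), (19, 21, 28), (19, 21, 36), (19, 21, 9), (22, 15, 22), (28, 21, 10), (28, 21, 19), (28, 21, 28), (28, 21, 36), (28, 21, 9), (36, 21, 10), (36, 21, 19), (36, 21, 28), (36, 21, 36), (36, 21, 9), (9, 21, 10), (9, 21, 19), (9, 21, 28), (9, 21, 36), (9, 21, 9)}
Selection E ≠ E2: {(10, 21, 19), (10, 21, 28), (10, 21, 36), (10, 21, 9), (19, 21, 10), (19, 21, 28), (19, 21, 36), (19, 21, 9), (28, 21, 10), (28, 21, 19), (28, 21, 36), (28, 21, 9), (36, 21, 10), (36, 21, 19), (36, 21, 28), (36, 21, 9), (9, 21, 10), (9, 21, 19), (9, 21, 28), (9, 21, 36)}
π_{E2, D} gives {(10, 21), (19, 21), (28, 21), (36, 21), (9, 21)} (15 duplicate(s) eliminated).

{(10, 21), (19, 21), (28, 21), (36, 21), (9, 21)}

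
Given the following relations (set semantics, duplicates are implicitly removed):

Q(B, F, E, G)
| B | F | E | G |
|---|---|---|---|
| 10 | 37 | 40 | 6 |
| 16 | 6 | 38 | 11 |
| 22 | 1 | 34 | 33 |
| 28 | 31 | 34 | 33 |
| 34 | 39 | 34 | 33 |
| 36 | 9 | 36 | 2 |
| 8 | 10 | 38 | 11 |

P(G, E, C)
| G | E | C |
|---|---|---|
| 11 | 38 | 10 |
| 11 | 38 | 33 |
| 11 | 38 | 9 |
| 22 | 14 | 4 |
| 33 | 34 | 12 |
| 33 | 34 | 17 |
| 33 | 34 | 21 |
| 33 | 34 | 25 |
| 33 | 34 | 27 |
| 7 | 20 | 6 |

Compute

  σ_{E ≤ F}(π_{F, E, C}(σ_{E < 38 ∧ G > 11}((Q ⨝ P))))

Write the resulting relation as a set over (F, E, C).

{(39, 34, 12), (39, 34, 17), (39, 34, 21), (39, 34, 25), (39, 34, 27)}

Natural join on E, G: {(16, 6, 38, 11, 10), (16, 6, 38, 11, 33), (16, 6, 38, 11, 9), (22, 1, 34, 33, 12), (22, 1, 34, 33, 17), (22, 1, 34, 33, 21), (22, 1, 34, 33, 25), (22, 1, 34, 33, 27), (28, 31, 34, 33, 12), (28, 31, 34, 33, 17), (28, 31, 34, 33, 21), (28, 31, 34, 33, 25), (28, 31, 34, 33, 27), (34, 39, 34, 33, 12), (34, 39, 34, 33, 17), (34, 39, 34, 33, 21), (34, 39, 34, 33, 25), (34, 39, 34, 33, 27), (8, 10, 38, 11, 10), (8, 10, 38, 11, 33), (8, 10, 38, 11, 9)}
σ[E < 38 ∧ G > 11]: keep tuples satisfying E < 38 ∧ G > 11 → {(22, 1, 34, 33, 12), (22, 1, 34, 33, 17), (22, 1, 34, 33, 21), (22, 1, 34, 33, 25), (22, 1, 34, 33, 27), (28, 31, 34, 33, 12), (28, 31, 34, 33, 17), (28, 31, 34, 33, 21), (28, 31, 34, 33, 25), (28, 31, 34, 33, 27), (34, 39, 34, 33, 12), (34, 39, 34, 33, 17), (34, 39, 34, 33, 21), (34, 39, 34, 33, 25), (34, 39, 34, 33, 27)}
π[F, E, C]: project onto (F, E, C) → {(1, 34, 12), (1, 34, 17), (1, 34, 21), (1, 34, 25), (1, 34, 27), (31, 34, 12), (31, 34, 17), (31, 34, 21), (31, 34, 25), (31, 34, 27), (39, 34, 12), (39, 34, 17), (39, 34, 21), (39, 34, 25), (39, 34, 27)}
σ[E ≤ F]: keep tuples satisfying E ≤ F → {(39, 34, 12), (39, 34, 17), (39, 34, 21), (39, 34, 25), (39, 34, 27)}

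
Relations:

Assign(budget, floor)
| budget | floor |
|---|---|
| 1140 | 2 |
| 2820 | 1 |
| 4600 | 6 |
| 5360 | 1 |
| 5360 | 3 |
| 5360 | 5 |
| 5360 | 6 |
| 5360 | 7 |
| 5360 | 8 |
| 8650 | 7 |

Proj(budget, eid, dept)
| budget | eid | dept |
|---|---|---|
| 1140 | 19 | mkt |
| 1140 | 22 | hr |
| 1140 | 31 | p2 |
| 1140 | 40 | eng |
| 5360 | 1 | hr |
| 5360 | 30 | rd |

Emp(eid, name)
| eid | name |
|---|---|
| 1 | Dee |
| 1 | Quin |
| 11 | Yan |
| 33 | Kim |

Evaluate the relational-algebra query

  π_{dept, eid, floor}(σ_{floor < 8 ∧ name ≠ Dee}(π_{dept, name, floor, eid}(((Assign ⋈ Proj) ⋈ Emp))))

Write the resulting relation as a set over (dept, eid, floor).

{(hr, 1, 1), (hr, 1, 3), (hr, 1, 5), (hr, 1, 6), (hr, 1, 7)}

Assign ⋈ Proj (natural join on budget): {(1140, 2, 19, mkt), (1140, 2, 22, hr), (1140, 2, 31, p2), (1140, 2, 40, eng), (5360, 1, 1, hr), (5360, 1, 30, rd), (5360, 3, 1, hr), (5360, 3, 30, rd), (5360, 5, 1, hr), (5360, 5, 30, rd), (5360, 6, 1, hr), (5360, 6, 30, rd), (5360, 7, 1, hr), (5360, 7, 30, rd), (5360, 8, 1, hr), (5360, 8, 30, rd)}
(Assign ⋈ Proj) ⋈ Emp (natural join on eid): {(5360, 1, 1, hr, Dee), (5360, 1, 1, hr, Quin), (5360, 3, 1, hr, Dee), (5360, 3, 1, hr, Quin), (5360, 5, 1, hr, Dee), (5360, 5, 1, hr, Quin), (5360, 6, 1, hr, Dee), (5360, 6, 1, hr, Quin), (5360, 7, 1, hr, Dee), (5360, 7, 1, hr, Quin), (5360, 8, 1, hr, Dee), (5360, 8, 1, hr, Quin)}
π[dept, name, floor, eid]: project onto (dept, name, floor, eid) → {(hr, Dee, 1, 1), (hr, Dee, 3, 1), (hr, Dee, 5, 1), (hr, Dee, 6, 1), (hr, Dee, 7, 1), (hr, Dee, 8, 1), (hr, Quin, 1, 1), (hr, Quin, 3, 1), (hr, Quin, 5, 1), (hr, Quin, 6, 1), (hr, Quin, 7, 1), (hr, Quin, 8, 1)}
Filtering on floor < 8 ∧ name ≠ Dee leaves {(hr, Quin, 1, 1), (hr, Quin, 3, 1), (hr, Quin, 5, 1), (hr, Quin, 6, 1), (hr, Quin, 7, 1)}.
π[dept, eid, floor]: project onto (dept, eid, floor) → {(hr, 1, 1), (hr, 1, 3), (hr, 1, 5), (hr, 1, 6), (hr, 1, 7)}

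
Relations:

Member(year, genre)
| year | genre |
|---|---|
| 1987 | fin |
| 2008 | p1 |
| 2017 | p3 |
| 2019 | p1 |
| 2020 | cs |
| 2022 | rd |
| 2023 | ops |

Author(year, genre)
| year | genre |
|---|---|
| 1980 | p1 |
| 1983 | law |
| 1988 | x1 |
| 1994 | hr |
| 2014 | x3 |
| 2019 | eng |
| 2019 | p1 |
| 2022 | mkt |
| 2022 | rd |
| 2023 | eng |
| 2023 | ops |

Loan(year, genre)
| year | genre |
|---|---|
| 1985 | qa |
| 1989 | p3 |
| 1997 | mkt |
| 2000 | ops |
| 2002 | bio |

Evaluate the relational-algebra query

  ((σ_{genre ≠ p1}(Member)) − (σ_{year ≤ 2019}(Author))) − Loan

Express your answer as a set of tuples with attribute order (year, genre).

σ[genre ≠ p1]: keep tuples satisfying genre ≠ p1 → {(1987, fin), (2017, p3), (2020, cs), (2022, rd), (2023, ops)}
σ[year ≤ 2019]: keep tuples satisfying year ≤ 2019 → {(1980, p1), (1983, law), (1988, x1), (1994, hr), (2014, x3), (2019, eng), (2019, p1)}
Difference: {(1987, fin), (2017, p3), (2020, cs), (2022, rd), (2023, ops)} with {(1980, p1), (1983, law), (1988, x1), (1994, hr), (2014, x3), (2019, eng), (2019, p1)} → {(1987, fin), (2017, p3), (2020, cs), (2022, rd), (2023, ops)}
Difference: {(1987, fin), (2017, p3), (2020, cs), (2022, rd), (2023, ops)} with {(1985, qa), (1989, p3), (1997, mkt), (2000, ops), (2002, bio)} → {(1987, fin), (2017, p3), (2020, cs), (2022, rd), (2023, ops)}

{(1987, fin), (2017, p3), (2020, cs), (2022, rd), (2023, ops)}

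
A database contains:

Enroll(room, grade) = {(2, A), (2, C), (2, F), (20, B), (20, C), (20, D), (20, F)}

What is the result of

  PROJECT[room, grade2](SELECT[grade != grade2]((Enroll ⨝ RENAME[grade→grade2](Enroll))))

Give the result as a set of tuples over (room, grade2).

ρ[grade→grade2]: schema becomes (room, grade2); tuples unchanged.
Enroll ⋈ RENAME[grade→grade2](Enroll) (natural join on room): {(2, A, A), (2, A, C), (2, A, F), (2, C, A), (2, C, C), (2, C, F), (2, F, A), (2, F, C), (2, F, F), (20, B, B), (20, B, C), (20, B, D), (20, B, F), (20, C, B), (20, C, C), (20, C, D), (20, C, F), (20, D, B), (20, D, C), (20, D, D), (20, D, F), (20, F, B), (20, F, C), (20, F, D), (20, F, F)}
σ[grade != grade2]: keep tuples satisfying grade != grade2 → {(2, A, C), (2, A, F), (2, C, A), (2, C, F), (2, F, A), (2, F, C), (20, B, C), (20, B, D), (20, B, F), (20, C, B), (20, C, D), (20, C, F), (20, D, B), (20, D, C), (20, D, F), (20, F, B), (20, F, C), (20, F, D)}
Projecting to room, grade2 (11 duplicate(s) eliminated): {(2, A), (2, C), (2, F), (20, B), (20, C), (20, D), (20, F)}

{(2, A), (2, C), (2, F), (20, B), (20, C), (20, D), (20, F)}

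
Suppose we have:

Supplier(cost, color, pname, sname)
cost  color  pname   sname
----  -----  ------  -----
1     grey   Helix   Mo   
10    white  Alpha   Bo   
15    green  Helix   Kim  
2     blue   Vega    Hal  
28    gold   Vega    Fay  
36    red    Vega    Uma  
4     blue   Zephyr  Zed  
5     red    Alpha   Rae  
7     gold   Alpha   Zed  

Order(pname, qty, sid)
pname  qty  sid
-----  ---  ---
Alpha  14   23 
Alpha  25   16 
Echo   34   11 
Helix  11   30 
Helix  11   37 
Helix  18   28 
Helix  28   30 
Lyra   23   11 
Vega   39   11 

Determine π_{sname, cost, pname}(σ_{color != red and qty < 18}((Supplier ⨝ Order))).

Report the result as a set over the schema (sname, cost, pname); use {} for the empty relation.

{(Bo, 10, Alpha), (Kim, 15, Helix), (Mo, 1, Helix), (Zed, 7, Alpha)}

Joining Supplier and Order on pname yields {(1, grey, Helix, Mo, 11, 30), (1, grey, Helix, Mo, 11, 37), (1, grey, Helix, Mo, 18, 28), (1, grey, Helix, Mo, 28, 30), (10, white, Alpha, Bo, 14, 23), (10, white, Alpha, Bo, 25, 16), (15, green, Helix, Kim, 11, 30), (15, green, Helix, Kim, 11, 37), (15, green, Helix, Kim, 18, 28), (15, green, Helix, Kim, 28, 30), (2, blue, Vega, Hal, 39, 11), (28, gold, Vega, Fay, 39, 11), (36, red, Vega, Uma, 39, 11), (5, red, Alpha, Rae, 14, 23), (5, red, Alpha, Rae, 25, 16), (7, gold, Alpha, Zed, 14, 23), (7, gold, Alpha, Zed, 25, 16)}.
Filtering on color != red and qty < 18 leaves {(1, grey, Helix, Mo, 11, 30), (1, grey, Helix, Mo, 11, 37), (10, white, Alpha, Bo, 14, 23), (15, green, Helix, Kim, 11, 30), (15, green, Helix, Kim, 11, 37), (7, gold, Alpha, Zed, 14, 23)}.
π[sname, cost, pname]: project onto (sname, cost, pname) (2 duplicate(s) eliminated) → {(Bo, 10, Alpha), (Kim, 15, Helix), (Mo, 1, Helix), (Zed, 7, Alpha)}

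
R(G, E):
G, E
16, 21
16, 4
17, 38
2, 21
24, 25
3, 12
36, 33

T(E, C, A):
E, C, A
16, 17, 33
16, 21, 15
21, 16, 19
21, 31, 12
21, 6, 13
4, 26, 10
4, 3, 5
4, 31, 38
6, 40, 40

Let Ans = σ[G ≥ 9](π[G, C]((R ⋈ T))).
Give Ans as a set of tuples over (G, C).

{(16, 16), (16, 26), (16, 3), (16, 31), (16, 6)}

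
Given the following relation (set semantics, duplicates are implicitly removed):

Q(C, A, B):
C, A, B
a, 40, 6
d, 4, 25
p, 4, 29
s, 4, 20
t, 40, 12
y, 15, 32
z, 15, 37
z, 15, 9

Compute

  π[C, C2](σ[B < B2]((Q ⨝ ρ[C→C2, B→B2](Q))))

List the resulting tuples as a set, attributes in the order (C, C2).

ρ[C→C2, B→B2]: schema becomes (C2, A, B2); tuples unchanged.
Q ⋈ ρ[C→C2, B→B2](Q) (natural join on A): {(a, 40, 6, a, 6), (a, 40, 6, t, 12), (d, 4, 25, d, 25), (d, 4, 25, p, 29), (d, 4, 25, s, 20), (p, 4, 29, d, 25), (p, 4, 29, p, 29), (p, 4, 29, s, 20), (s, 4, 20, d, 25), (s, 4, 20, p, 29), (s, 4, 20, s, 20), (t, 40, 12, a, 6), (t, 40, 12, t, 12), (y, 15, 32, y, 32), (y, 15, 32, z, 37), (y, 15, 32, z, 9), (z, 15, 37, y, 32), (z, 15, 37, z, 37), (z, 15, 37, z, 9), (z, 15, 9, y, 32), (z, 15, 9, z, 37), (z, 15, 9, z, 9)}
σ[B < B2]: keep tuples satisfying B < B2 → {(a, 40, 6, t, 12), (d, 4, 25, p, 29), (s, 4, 20, d, 25), (s, 4, 20, p, 29), (y, 15, 32, z, 37), (z, 15, 9, y, 32), (z, 15, 9, z, 37)}
π[C, C2]: project onto (C, C2) → {(a, t), (d, p), (s, d), (s, p), (y, z), (z, y), (z, z)}

{(a, t), (d, p), (s, d), (s, p), (y, z), (z, y), (z, z)}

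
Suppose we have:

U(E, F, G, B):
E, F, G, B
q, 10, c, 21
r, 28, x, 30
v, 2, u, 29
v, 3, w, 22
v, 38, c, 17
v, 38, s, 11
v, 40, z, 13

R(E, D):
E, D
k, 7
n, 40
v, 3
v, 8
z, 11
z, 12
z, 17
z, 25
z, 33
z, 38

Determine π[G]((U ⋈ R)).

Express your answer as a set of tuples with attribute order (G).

Joining U and R on E yields {(v, 2, u, 29, 3), (v, 2, u, 29, 8), (v, 3, w, 22, 3), (v, 3, w, 22, 8), (v, 38, c, 17, 3), (v, 38, c, 17, 8), (v, 38, s, 11, 3), (v, 38, s, 11, 8), (v, 40, z, 13, 3), (v, 40, z, 13, 8)}.
Keep only column(s) G (5 duplicate(s) eliminated): {c, s, u, w, z}

{c, s, u, w, z}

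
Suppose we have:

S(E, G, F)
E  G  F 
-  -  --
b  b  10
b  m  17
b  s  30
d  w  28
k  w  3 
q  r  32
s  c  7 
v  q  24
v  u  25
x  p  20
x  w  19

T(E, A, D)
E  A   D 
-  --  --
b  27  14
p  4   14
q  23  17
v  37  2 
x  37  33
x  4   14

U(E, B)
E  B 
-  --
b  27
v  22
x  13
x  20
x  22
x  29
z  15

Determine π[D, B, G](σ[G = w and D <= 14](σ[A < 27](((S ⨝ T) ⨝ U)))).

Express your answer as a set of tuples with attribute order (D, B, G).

{(14, 13, w), (14, 20, w), (14, 22, w), (14, 29, w)}

Natural join on E: {(b, b, 10, 27, 14), (b, m, 17, 27, 14), (b, s, 30, 27, 14), (q, r, 32, 23, 17), (v, q, 24, 37, 2), (v, u, 25, 37, 2), (x, p, 20, 37, 33), (x, p, 20, 4, 14), (x, w, 19, 37, 33), (x, w, 19, 4, 14)}
Natural join on E: {(b, b, 10, 27, 14, 27), (b, m, 17, 27, 14, 27), (b, s, 30, 27, 14, 27), (v, q, 24, 37, 2, 22), (v, u, 25, 37, 2, 22), (x, p, 20, 37, 33, 13), (x, p, 20, 37, 33, 20), (x, p, 20, 37, 33, 22), (x, p, 20, 37, 33, 29), (x, p, 20, 4, 14, 13), (x, p, 20, 4, 14, 20), (x, p, 20, 4, 14, 22), (x, p, 20, 4, 14, 29), (x, w, 19, 37, 33, 13), (x, w, 19, 37, 33, 20), (x, w, 19, 37, 33, 22), (x, w, 19, 37, 33, 29), (x, w, 19, 4, 14, 13), (x, w, 19, 4, 14, 20), (x, w, 19, 4, 14, 22), (x, w, 19, 4, 14, 29)}
σ[A < 27]: keep tuples satisfying A < 27 → {(x, p, 20, 4, 14, 13), (x, p, 20, 4, 14, 20), (x, p, 20, 4, 14, 22), (x, p, 20, 4, 14, 29), (x, w, 19, 4, 14, 13), (x, w, 19, 4, 14, 20), (x, w, 19, 4, 14, 22), (x, w, 19, 4, 14, 29)}
σ[G = w and D <= 14]: keep tuples satisfying G = w and D <= 14 → {(x, w, 19, 4, 14, 13), (x, w, 19, 4, 14, 20), (x, w, 19, 4, 14, 22), (x, w, 19, 4, 14, 29)}
π_{D, B, G} gives {(14, 13, w), (14, 20, w), (14, 22, w), (14, 29, w)}.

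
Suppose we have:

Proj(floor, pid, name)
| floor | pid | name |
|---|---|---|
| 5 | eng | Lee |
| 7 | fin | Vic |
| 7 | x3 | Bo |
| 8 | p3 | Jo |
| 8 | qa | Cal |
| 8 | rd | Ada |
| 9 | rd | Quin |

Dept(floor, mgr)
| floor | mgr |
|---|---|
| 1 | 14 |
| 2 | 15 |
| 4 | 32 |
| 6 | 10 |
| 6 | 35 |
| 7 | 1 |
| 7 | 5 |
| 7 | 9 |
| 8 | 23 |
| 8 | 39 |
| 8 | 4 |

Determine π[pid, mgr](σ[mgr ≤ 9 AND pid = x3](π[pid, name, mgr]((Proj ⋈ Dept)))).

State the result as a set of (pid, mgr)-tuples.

{(x3, 1), (x3, 5), (x3, 9)}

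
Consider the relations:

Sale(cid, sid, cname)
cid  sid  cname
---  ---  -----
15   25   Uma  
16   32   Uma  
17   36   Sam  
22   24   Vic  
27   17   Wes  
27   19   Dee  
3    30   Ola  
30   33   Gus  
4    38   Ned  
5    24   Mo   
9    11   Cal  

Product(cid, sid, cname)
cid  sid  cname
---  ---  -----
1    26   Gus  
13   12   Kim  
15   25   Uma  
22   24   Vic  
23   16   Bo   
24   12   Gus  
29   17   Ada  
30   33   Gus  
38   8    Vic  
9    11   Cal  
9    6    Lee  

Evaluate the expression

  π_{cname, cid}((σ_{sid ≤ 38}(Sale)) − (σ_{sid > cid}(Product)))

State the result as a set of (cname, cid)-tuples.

σ[sid ≤ 38]: keep tuples satisfying sid ≤ 38 → {(15, 25, Uma), (16, 32, Uma), (17, 36, Sam), (22, 24, Vic), (27, 17, Wes), (27, 19, Dee), (3, 30, Ola), (30, 33, Gus), (4, 38, Ned), (5, 24, Mo), (9, 11, Cal)}
σ[sid > cid]: keep tuples satisfying sid > cid → {(1, 26, Gus), (15, 25, Uma), (22, 24, Vic), (30, 33, Gus), (9, 11, Cal)}
Taking the difference: {(16, 32, Uma), (17, 36, Sam), (27, 17, Wes), (27, 19, Dee), (3, 30, Ola), (4, 38, Ned), (5, 24, Mo)}
π_{cname, cid} gives {(Dee, 27), (Mo, 5), (Ned, 4), (Ola, 3), (Sam, 17), (Uma, 16), (Wes, 27)}.

{(Dee, 27), (Mo, 5), (Ned, 4), (Ola, 3), (Sam, 17), (Uma, 16), (Wes, 27)}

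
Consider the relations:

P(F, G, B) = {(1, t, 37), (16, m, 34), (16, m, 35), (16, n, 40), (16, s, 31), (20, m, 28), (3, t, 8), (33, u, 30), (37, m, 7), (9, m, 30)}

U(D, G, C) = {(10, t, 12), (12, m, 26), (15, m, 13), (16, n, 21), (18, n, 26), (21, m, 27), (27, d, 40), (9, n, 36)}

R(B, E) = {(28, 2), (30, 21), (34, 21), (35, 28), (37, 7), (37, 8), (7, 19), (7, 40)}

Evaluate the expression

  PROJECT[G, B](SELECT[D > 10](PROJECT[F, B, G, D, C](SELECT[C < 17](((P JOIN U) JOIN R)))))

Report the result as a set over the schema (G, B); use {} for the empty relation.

P ⋈ U (natural join on G): {(1, t, 37, 10, 12), (16, m, 34, 12, 26), (16, m, 34, 15, 13), (16, m, 34, 21, 27), (16, m, 35, 12, 26), (16, m, 35, 15, 13), (16, m, 35, 21, 27), (16, n, 40, 16, 21), (16, n, 40, 18, 26), (16, n, 40, 9, 36), (20, m, 28, 12, 26), (20, m, 28, 15, 13), (20, m, 28, 21, 27), (3, t, 8, 10, 12), (37, m, 7, 12, 26), (37, m, 7, 15, 13), (37, m, 7, 21, 27), (9, m, 30, 12, 26), (9, m, 30, 15, 13), (9, m, 30, 21, 27)}
(P JOIN U) ⋈ R (natural join on B): {(1, t, 37, 10, 12, 7), (1, t, 37, 10, 12, 8), (16, m, 34, 12, 26, 21), (16, m, 34, 15, 13, 21), (16, m, 34, 21, 27, 21), (16, m, 35, 12, 26, 28), (16, m, 35, 15, 13, 28), (16, m, 35, 21, 27, 28), (20, m, 28, 12, 26, 2), (20, m, 28, 15, 13, 2), (20, m, 28, 21, 27, 2), (37, m, 7, 12, 26, 19), (37, m, 7, 12, 26, 40), (37, m, 7, 15, 13, 19), (37, m, 7, 15, 13, 40), (37, m, 7, 21, 27, 19), (37, m, 7, 21, 27, 40), (9, m, 30, 12, 26, 21), (9, m, 30, 15, 13, 21), (9, m, 30, 21, 27, 21)}
Selection C < 17: {(1, t, 37, 10, 12, 7), (1, t, 37, 10, 12, 8), (16, m, 34, 15, 13, 21), (16, m, 35, 15, 13, 28), (20, m, 28, 15, 13, 2), (37, m, 7, 15, 13, 19), (37, m, 7, 15, 13, 40), (9, m, 30, 15, 13, 21)}
Projecting to F, B, G, D, C (2 duplicate(s) eliminated): {(1, 37, t, 10, 12), (16, 34, m, 15, 13), (16, 35, m, 15, 13), (20, 28, m, 15, 13), (37, 7, m, 15, 13), (9, 30, m, 15, 13)}
Selection D > 10: {(16, 34, m, 15, 13), (16, 35, m, 15, 13), (20, 28, m, 15, 13), (37, 7, m, 15, 13), (9, 30, m, 15, 13)}
Projecting to G, B: {(m, 28), (m, 30), (m, 34), (m, 35), (m, 7)}

{(m, 28), (m, 30), (m, 34), (m, 35), (m, 7)}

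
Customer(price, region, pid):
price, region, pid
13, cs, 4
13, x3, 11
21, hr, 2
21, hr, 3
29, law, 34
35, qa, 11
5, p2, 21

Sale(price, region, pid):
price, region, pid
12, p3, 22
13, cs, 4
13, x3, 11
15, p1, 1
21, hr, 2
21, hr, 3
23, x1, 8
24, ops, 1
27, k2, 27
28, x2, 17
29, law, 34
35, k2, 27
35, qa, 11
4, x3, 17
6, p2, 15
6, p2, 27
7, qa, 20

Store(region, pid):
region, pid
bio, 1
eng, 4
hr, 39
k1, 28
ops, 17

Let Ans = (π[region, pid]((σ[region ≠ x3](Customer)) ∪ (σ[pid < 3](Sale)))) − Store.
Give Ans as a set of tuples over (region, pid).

{(cs, 4), (hr, 2), (hr, 3), (law, 34), (ops, 1), (p1, 1), (p2, 21), (qa, 11)}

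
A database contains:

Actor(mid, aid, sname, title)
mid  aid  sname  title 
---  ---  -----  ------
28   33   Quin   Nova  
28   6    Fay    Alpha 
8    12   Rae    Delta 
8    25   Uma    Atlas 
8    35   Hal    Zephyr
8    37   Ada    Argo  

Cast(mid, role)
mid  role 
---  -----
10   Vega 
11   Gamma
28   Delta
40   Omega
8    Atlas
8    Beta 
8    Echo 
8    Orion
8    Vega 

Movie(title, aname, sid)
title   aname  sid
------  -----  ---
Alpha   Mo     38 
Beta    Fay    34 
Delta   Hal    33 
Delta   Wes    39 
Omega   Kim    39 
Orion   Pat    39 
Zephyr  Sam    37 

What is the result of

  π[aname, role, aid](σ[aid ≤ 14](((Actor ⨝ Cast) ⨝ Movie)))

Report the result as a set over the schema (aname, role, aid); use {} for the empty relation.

{(Hal, Atlas, 12), (Hal, Beta, 12), (Hal, Echo, 12), (Hal, Orion, 12), (Hal, Vega, 12), (Mo, Delta, 6), (Wes, Atlas, 12), (Wes, Beta, 12), (Wes, Echo, 12), (Wes, Orion, 12), (Wes, Vega, 12)}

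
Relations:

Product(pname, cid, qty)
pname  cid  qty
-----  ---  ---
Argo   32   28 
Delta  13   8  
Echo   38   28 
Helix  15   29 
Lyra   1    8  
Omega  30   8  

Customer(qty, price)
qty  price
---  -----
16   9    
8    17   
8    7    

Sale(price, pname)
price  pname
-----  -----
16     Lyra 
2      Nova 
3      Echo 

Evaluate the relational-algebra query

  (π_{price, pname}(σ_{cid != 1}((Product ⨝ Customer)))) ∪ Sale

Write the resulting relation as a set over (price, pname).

{(16, Lyra), (17, Delta), (17, Omega), (2, Nova), (3, Echo), (7, Delta), (7, Omega)}

Natural join on qty: {(Delta, 13, 8, 17), (Delta, 13, 8, 7), (Lyra, 1, 8, 17), (Lyra, 1, 8, 7), (Omega, 30, 8, 17), (Omega, 30, 8, 7)}
Selection cid != 1: {(Delta, 13, 8, 17), (Delta, 13, 8, 7), (Omega, 30, 8, 17), (Omega, 30, 8, 7)}
π_{price, pname} gives {(17, Delta), (17, Omega), (7, Delta), (7, Omega)}.
Taking the union: {(16, Lyra), (17, Delta), (17, Omega), (2, Nova), (3, Echo), (7, Delta), (7, Omega)}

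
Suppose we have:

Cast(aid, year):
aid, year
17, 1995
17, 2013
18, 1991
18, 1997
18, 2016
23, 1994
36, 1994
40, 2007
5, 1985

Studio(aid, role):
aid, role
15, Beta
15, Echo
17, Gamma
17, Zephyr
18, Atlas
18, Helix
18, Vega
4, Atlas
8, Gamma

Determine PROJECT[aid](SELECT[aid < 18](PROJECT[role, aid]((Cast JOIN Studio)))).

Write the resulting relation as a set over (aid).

Joining Cast and Studio on aid yields {(17, 1995, Gamma), (17, 1995, Zephyr), (17, 2013, Gamma), (17, 2013, Zephyr), (18, 1991, Atlas), (18, 1991, Helix), (18, 1991, Vega), (18, 1997, Atlas), (18, 1997, Helix), (18, 1997, Vega), (18, 2016, Atlas), (18, 2016, Helix), (18, 2016, Vega)}.
π_{role, aid} gives {(Atlas, 18), (Gamma, 17), (Helix, 18), (Vega, 18), (Zephyr, 17)} (8 duplicate(s) eliminated).
Selection aid < 18: {(Gamma, 17), (Zephyr, 17)}
π_{aid} gives {17} (1 duplicate(s) eliminated).

{17}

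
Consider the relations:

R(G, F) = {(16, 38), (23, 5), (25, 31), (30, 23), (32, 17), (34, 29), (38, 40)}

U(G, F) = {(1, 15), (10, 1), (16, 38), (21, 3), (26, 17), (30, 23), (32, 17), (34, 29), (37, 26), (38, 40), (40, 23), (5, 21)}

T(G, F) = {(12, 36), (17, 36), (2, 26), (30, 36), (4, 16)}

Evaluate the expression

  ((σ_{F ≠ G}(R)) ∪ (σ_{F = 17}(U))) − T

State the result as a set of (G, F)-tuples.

{(16, 38), (23, 5), (25, 31), (26, 17), (30, 23), (32, 17), (34, 29), (38, 40)}

Apply σ_{F ≠ G}; surviving tuples: {(16, 38), (23, 5), (25, 31), (30, 23), (32, 17), (34, 29), (38, 40)}
Apply σ_{F = 17}; surviving tuples: {(26, 17), (32, 17)}
Union: {(16, 38), (23, 5), (25, 31), (30, 23), (32, 17), (34, 29), (38, 40)} with {(26, 17), (32, 17)} → {(16, 38), (23, 5), (25, 31), (26, 17), (30, 23), (32, 17), (34, 29), (38, 40)}
Difference: {(16, 38), (23, 5), (25, 31), (26, 17), (30, 23), (32, 17), (34, 29), (38, 40)} with {(12, 36), (17, 36), (2, 26), (30, 36), (4, 16)} → {(16, 38), (23, 5), (25, 31), (26, 17), (30, 23), (32, 17), (34, 29), (38, 40)}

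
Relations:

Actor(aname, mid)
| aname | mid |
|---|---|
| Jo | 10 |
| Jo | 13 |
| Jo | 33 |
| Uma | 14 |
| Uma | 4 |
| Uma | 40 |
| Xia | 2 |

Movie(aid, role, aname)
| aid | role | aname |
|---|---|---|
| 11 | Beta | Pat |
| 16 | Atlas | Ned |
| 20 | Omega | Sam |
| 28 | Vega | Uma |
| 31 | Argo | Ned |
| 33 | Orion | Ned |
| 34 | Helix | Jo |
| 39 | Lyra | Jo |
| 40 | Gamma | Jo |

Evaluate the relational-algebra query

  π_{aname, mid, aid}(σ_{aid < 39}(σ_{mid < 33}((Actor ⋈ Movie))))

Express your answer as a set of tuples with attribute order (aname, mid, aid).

{(Jo, 10, 34), (Jo, 13, 34), (Uma, 14, 28), (Uma, 4, 28)}

Joining Actor and Movie on aname yields {(Jo, 10, 34, Helix), (Jo, 10, 39, Lyra), (Jo, 10, 40, Gamma), (Jo, 13, 34, Helix), (Jo, 13, 39, Lyra), (Jo, 13, 40, Gamma), (Jo, 33, 34, Helix), (Jo, 33, 39, Lyra), (Jo, 33, 40, Gamma), (Uma, 14, 28, Vega), (Uma, 4, 28, Vega), (Uma, 40, 28, Vega)}.
Selection mid < 33: {(Jo, 10, 34, Helix), (Jo, 10, 39, Lyra), (Jo, 10, 40, Gamma), (Jo, 13, 34, Helix), (Jo, 13, 39, Lyra), (Jo, 13, 40, Gamma), (Uma, 14, 28, Vega), (Uma, 4, 28, Vega)}
Selection aid < 39: {(Jo, 10, 34, Helix), (Jo, 13, 34, Helix), (Uma, 14, 28, Vega), (Uma, 4, 28, Vega)}
Projecting to aname, mid, aid: {(Jo, 10, 34), (Jo, 13, 34), (Uma, 14, 28), (Uma, 4, 28)}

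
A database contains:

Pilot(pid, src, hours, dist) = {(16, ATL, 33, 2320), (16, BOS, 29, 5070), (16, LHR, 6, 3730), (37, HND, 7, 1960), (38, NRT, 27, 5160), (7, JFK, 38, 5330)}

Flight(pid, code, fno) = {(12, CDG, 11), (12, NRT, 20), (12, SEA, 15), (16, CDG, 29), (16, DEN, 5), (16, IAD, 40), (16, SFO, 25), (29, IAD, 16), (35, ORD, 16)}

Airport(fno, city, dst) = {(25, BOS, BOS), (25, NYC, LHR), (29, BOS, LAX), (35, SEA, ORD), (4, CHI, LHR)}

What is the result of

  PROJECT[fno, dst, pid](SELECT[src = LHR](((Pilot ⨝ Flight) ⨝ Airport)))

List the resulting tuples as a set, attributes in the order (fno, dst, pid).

Pilot ⋈ Flight (natural join on pid): {(16, ATL, 33, 2320, CDG, 29), (16, ATL, 33, 2320, DEN, 5), (16, ATL, 33, 2320, IAD, 40), (16, ATL, 33, 2320, SFO, 25), (16, BOS, 29, 5070, CDG, 29), (16, BOS, 29, 5070, DEN, 5), (16, BOS, 29, 5070, IAD, 40), (16, BOS, 29, 5070, SFO, 25), (16, LHR, 6, 3730, CDG, 29), (16, LHR, 6, 3730, DEN, 5), (16, LHR, 6, 3730, IAD, 40), (16, LHR, 6, 3730, SFO, 25)}
(Pilot ⨝ Flight) ⋈ Airport (natural join on fno): {(16, ATL, 33, 2320, CDG, 29, BOS, LAX), (16, ATL, 33, 2320, SFO, 25, BOS, BOS), (16, ATL, 33, 2320, SFO, 25, NYC, LHR), (16, BOS, 29, 5070, CDG, 29, BOS, LAX), (16, BOS, 29, 5070, SFO, 25, BOS, BOS), (16, BOS, 29, 5070, SFO, 25, NYC, LHR), (16, LHR, 6, 3730, CDG, 29, BOS, LAX), (16, LHR, 6, 3730, SFO, 25, BOS, BOS), (16, LHR, 6, 3730, SFO, 25, NYC, LHR)}
Apply σ_{src = LHR}; surviving tuples: {(16, LHR, 6, 3730, CDG, 29, BOS, LAX), (16, LHR, 6, 3730, SFO, 25, BOS, BOS), (16, LHR, 6, 3730, SFO, 25, NYC, LHR)}
π_{fno, dst, pid} gives {(25, BOS, 16), (25, LHR, 16), (29, LAX, 16)}.

{(25, BOS, 16), (25, LHR, 16), (29, LAX, 16)}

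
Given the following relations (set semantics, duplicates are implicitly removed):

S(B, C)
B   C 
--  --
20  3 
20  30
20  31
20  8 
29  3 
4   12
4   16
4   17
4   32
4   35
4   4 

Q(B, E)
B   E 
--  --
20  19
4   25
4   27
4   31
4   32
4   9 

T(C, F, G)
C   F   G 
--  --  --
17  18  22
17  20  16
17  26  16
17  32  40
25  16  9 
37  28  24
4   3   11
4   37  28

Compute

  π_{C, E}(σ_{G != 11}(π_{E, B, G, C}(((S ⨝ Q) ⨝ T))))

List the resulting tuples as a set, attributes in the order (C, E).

Joining S and Q on B yields {(20, 3, 19), (20, 30, 19), (20, 31, 19), (20, 8, 19), (4, 12, 25), (4, 12, 27), (4, 12, 31), (4, 12, 32), (4, 12, 9), (4, 16, 25), (4, 16, 27), (4, 16, 31), (4, 16, 32), (4, 16, 9), (4, 17, 25), (4, 17, 27), (4, 17, 31), (4, 17, 32), (4, 17, 9), (4, 32, 25), (4, 32, 27), (4, 32, 31), (4, 32, 32), (4, 32, 9), (4, 35, 25), (4, 35, 27), (4, 35, 31), (4, 35, 32), (4, 35, 9), (4, 4, 25), (4, 4, 27), (4, 4, 31), (4, 4, 32), (4, 4, 9)}.
Joining (S ⨝ Q) and T on C yields {(4, 17, 25, 18, 22), (4, 17, 25, 20, 16), (4, 17, 25, 26, 16), (4, 17, 25, 32, 40), (4, 17, 27, 18, 22), (4, 17, 27, 20, 16), (4, 17, 27, 26, 16), (4, 17, 27, 32, 40), (4, 17, 31, 18, 22), (4, 17, 31, 20, 16), (4, 17, 31, 26, 16), (4, 17, 31, 32, 40), (4, 17, 32, 18, 22), (4, 17, 32, 20, 16), (4, 17, 32, 26, 16), (4, 17, 32, 32, 40), (4, 17, 9, 18, 22), (4, 17, 9, 20, 16), (4, 17, 9, 26, 16), (4, 17, 9, 32, 40), (4, 4, 25, 3, 11), (4, 4, 25, 37, 28), (4, 4, 27, 3, 11), (4, 4, 27, 37, 28), (4, 4, 31, 3, 11), (4, 4, 31, 37, 28), (4, 4, 32, 3, 11), (4, 4, 32, 37, 28), (4, 4, 9, 3, 11), (4, 4, 9, 37, 28)}.
Keep only column(s) E, B, G, C (5 duplicate(s) eliminated): {(25, 4, 11, 4), (25, 4, 16, 17), (25, 4, 22, 17), (25, 4, 28, 4), (25, 4, 40, 17), (27, 4, 11, 4), (27, 4, 16, 17), (27, 4, 22, 17), (27, 4, 28, 4), (27, 4, 40, 17), (31, 4, 11, 4), (31, 4, 16, 17), (31, 4, 22, 17), (31, 4, 28, 4), (31, 4, 40, 17), (32, 4, 11, 4), (32, 4, 16, 17), (32, 4, 22, 17), (32, 4, 28, 4), (32, 4, 40, 17), (9, 4, 11, 4), (9, 4, 16, 17), (9, 4, 22, 17), (9, 4, 28, 4), (9, 4, 40, 17)}
Selection G != 11: {(25, 4, 16, 17), (25, 4, 22, 17), (25, 4, 28, 4), (25, 4, 40, 17), (27, 4, 16, 17), (27, 4, 22, 17), (27, 4, 28, 4), (27, 4, 40, 17), (31, 4, 16, 17), (31, 4, 22, 17), (31, 4, 28, 4), (31, 4, 40, 17), (32, 4, 16, 17), (32, 4, 22, 17), (32, 4, 28, 4), (32, 4, 40, 17), (9, 4, 16, 17), (9, 4, 22, 17), (9, 4, 28, 4), (9, 4, 40, 17)}
Keep only column(s) C, E (10 duplicate(s) eliminated): {(17, 25), (17, 27), (17, 31), (17, 32), (17, 9), (4, 25), (4, 27), (4, 31), (4, 32), (4, 9)}

{(17, 25), (17, 27), (17, 31), (17, 32), (17, 9), (4, 25), (4, 27), (4, 31), (4, 32), (4, 9)}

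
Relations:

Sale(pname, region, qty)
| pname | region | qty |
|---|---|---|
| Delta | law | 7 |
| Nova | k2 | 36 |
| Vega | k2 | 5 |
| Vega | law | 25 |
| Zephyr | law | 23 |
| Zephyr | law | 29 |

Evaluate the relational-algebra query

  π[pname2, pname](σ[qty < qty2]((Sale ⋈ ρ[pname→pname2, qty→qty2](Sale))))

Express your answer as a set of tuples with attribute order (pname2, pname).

{(Nova, Vega), (Vega, Delta), (Vega, Zephyr), (Zephyr, Delta), (Zephyr, Vega), (Zephyr, Zephyr)}

ρ[pname→pname2, qty→qty2]: schema becomes (pname2, region, qty2); tuples unchanged.
Joining Sale and ρ[pname→pname2, qty→qty2](Sale) on region yields {(Delta, law, 7, Delta, 7), (Delta, law, 7, Vega, 25), (Delta, law, 7, Zephyr, 23), (Delta, law, 7, Zephyr, 29), (Nova, k2, 36, Nova, 36), (Nova, k2, 36, Vega, 5), (Vega, k2, 5, Nova, 36), (Vega, k2, 5, Vega, 5), (Vega, law, 25, Delta, 7), (Vega, law, 25, Vega, 25), (Vega, law, 25, Zephyr, 23), (Vega, law, 25, Zephyr, 29), (Zephyr, law, 23, Delta, 7), (Zephyr, law, 23, Vega, 25), (Zephyr, law, 23, Zephyr, 23), (Zephyr, law, 23, Zephyr, 29), (Zephyr, law, 29, Delta, 7), (Zephyr, law, 29, Vega, 25), (Zephyr, law, 29, Zephyr, 23), (Zephyr, law, 29, Zephyr, 29)}.
Filtering on qty < qty2 leaves {(Delta, law, 7, Vega, 25), (Delta, law, 7, Zephyr, 23), (Delta, law, 7, Zephyr, 29), (Vega, k2, 5, Nova, 36), (Vega, law, 25, Zephyr, 29), (Zephyr, law, 23, Vega, 25), (Zephyr, law, 23, Zephyr, 29)}.
π_{pname2, pname} gives {(Nova, Vega), (Vega, Delta), (Vega, Zephyr), (Zephyr, Delta), (Zephyr, Vega), (Zephyr, Zephyr)} (1 duplicate(s) eliminated).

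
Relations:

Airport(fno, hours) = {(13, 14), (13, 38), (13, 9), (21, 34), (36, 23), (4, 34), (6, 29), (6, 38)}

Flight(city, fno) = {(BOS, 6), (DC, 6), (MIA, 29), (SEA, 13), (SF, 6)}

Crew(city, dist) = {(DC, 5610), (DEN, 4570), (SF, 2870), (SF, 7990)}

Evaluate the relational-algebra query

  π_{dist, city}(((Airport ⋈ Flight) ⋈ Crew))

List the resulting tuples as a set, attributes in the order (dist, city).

{(2870, SF), (5610, DC), (7990, SF)}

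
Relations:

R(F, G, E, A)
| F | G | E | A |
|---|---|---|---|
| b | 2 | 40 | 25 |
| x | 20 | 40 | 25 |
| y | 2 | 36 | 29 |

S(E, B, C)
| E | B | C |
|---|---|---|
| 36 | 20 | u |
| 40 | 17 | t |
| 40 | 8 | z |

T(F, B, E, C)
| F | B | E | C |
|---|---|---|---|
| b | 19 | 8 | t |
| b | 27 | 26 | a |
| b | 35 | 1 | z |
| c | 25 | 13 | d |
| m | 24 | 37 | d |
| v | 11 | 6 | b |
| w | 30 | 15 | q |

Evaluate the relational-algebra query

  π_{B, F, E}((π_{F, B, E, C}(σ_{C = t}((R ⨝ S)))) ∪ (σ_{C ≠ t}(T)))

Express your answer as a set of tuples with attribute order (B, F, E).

{(11, v, 6), (17, b, 40), (17, x, 40), (24, m, 37), (25, c, 13), (27, b, 26), (30, w, 15), (35, b, 1)}

R ⋈ S (natural join on E): {(b, 2, 40, 25, 17, t), (b, 2, 40, 25, 8, z), (x, 20, 40, 25, 17, t), (x, 20, 40, 25, 8, z), (y, 2, 36, 29, 20, u)}
Filtering on C = t leaves {(b, 2, 40, 25, 17, t), (x, 20, 40, 25, 17, t)}.
π[F, B, E, C]: project onto (F, B, E, C) → {(b, 17, 40, t), (x, 17, 40, t)}
Filtering on C ≠ t leaves {(b, 27, 26, a), (b, 35, 1, z), (c, 25, 13, d), (m, 24, 37, d), (v, 11, 6, b), (w, 30, 15, q)}.
Union: {(b, 17, 40, t), (x, 17, 40, t)} with {(b, 27, 26, a), (b, 35, 1, z), (c, 25, 13, d), (m, 24, 37, d), (v, 11, 6, b), (w, 30, 15, q)} → {(b, 17, 40, t), (b, 27, 26, a), (b, 35, 1, z), (c, 25, 13, d), (m, 24, 37, d), (v, 11, 6, b), (w, 30, 15, q), (x, 17, 40, t)}
π[B, F, E]: project onto (B, F, E) → {(11, v, 6), (17, b, 40), (17, x, 40), (24, m, 37), (25, c, 13), (27, b, 26), (30, w, 15), (35, b, 1)}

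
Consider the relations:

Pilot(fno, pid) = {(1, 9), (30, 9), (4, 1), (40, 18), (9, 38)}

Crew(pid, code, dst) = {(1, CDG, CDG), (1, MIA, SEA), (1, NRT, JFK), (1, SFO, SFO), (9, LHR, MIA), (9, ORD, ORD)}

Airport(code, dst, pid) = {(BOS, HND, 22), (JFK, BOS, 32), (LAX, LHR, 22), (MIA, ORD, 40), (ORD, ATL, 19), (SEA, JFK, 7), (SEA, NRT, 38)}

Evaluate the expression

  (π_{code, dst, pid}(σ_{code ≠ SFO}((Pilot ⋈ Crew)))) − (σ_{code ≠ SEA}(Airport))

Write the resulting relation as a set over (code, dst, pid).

{(CDG, CDG, 1), (LHR, MIA, 9), (MIA, SEA, 1), (NRT, JFK, 1), (ORD, ORD, 9)}

Natural join on pid: {(1, 9, LHR, MIA), (1, 9, ORD, ORD), (30, 9, LHR, MIA), (30, 9, ORD, ORD), (4, 1, CDG, CDG), (4, 1, MIA, SEA), (4, 1, NRT, JFK), (4, 1, SFO, SFO)}
σ[code ≠ SFO]: keep tuples satisfying code ≠ SFO → {(1, 9, LHR, MIA), (1, 9, ORD, ORD), (30, 9, LHR, MIA), (30, 9, ORD, ORD), (4, 1, CDG, CDG), (4, 1, MIA, SEA), (4, 1, NRT, JFK)}
π_{code, dst, pid} gives {(CDG, CDG, 1), (LHR, MIA, 9), (MIA, SEA, 1), (NRT, JFK, 1), (ORD, ORD, 9)} (2 duplicate(s) eliminated).
σ[code ≠ SEA]: keep tuples satisfying code ≠ SEA → {(BOS, HND, 22), (JFK, BOS, 32), (LAX, LHR, 22), (MIA, ORD, 40), (ORD, ATL, 19)}
Difference: {(CDG, CDG, 1), (LHR, MIA, 9), (MIA, SEA, 1), (NRT, JFK, 1), (ORD, ORD, 9)} with {(BOS, HND, 22), (JFK, BOS, 32), (LAX, LHR, 22), (MIA, ORD, 40), (ORD, ATL, 19)} → {(CDG, CDG, 1), (LHR, MIA, 9), (MIA, SEA, 1), (NRT, JFK, 1), (ORD, ORD, 9)}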